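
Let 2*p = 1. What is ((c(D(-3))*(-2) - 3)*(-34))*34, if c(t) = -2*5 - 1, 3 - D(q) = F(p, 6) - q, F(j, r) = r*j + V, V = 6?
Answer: -21964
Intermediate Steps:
p = 1/2 (p = (1/2)*1 = 1/2 ≈ 0.50000)
F(j, r) = 6 + j*r (F(j, r) = r*j + 6 = j*r + 6 = 6 + j*r)
D(q) = -6 + q (D(q) = 3 - ((6 + (1/2)*6) - q) = 3 - ((6 + 3) - q) = 3 - (9 - q) = 3 + (-9 + q) = -6 + q)
c(t) = -11 (c(t) = -10 - 1 = -11)
((c(D(-3))*(-2) - 3)*(-34))*34 = ((-11*(-2) - 3)*(-34))*34 = ((22 - 3)*(-34))*34 = (19*(-34))*34 = -646*34 = -21964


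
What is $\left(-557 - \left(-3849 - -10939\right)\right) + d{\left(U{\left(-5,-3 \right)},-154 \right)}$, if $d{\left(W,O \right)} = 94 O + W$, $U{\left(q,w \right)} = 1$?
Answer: $-22122$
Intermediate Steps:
$d{\left(W,O \right)} = W + 94 O$
$\left(-557 - \left(-3849 - -10939\right)\right) + d{\left(U{\left(-5,-3 \right)},-154 \right)} = \left(-557 - \left(-3849 - -10939\right)\right) + \left(1 + 94 \left(-154\right)\right) = \left(-557 - \left(-3849 + 10939\right)\right) + \left(1 - 14476\right) = \left(-557 - 7090\right) - 14475 = -7647 - 14475 = -22122$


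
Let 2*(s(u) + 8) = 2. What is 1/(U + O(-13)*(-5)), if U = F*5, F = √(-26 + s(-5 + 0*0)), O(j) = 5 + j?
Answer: 8/485 - I*√33/485 ≈ 0.016495 - 0.011844*I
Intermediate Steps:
s(u) = -7 (s(u) = -8 + (½)*2 = -8 + 1 = -7)
F = I*√33 (F = √(-26 - 7) = √(-33) = I*√33 ≈ 5.7446*I)
U = 5*I*√33 (U = (I*√33)*5 = 5*I*√33 ≈ 28.723*I)
1/(U + O(-13)*(-5)) = 1/(5*I*√33 + (5 - 13)*(-5)) = 1/(5*I*√33 - 8*(-5)) = 1/(5*I*√33 + 40) = 1/(40 + 5*I*√33)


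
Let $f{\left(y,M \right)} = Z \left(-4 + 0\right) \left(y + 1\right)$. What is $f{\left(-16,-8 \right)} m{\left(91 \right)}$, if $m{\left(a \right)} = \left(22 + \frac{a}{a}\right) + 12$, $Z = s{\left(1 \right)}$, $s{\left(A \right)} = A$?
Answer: $2100$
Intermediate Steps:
$Z = 1$
$f{\left(y,M \right)} = -4 - 4 y$ ($f{\left(y,M \right)} = 1 \left(-4 + 0\right) \left(y + 1\right) = 1 \left(-4\right) \left(1 + y\right) = - 4 \left(1 + y\right) = -4 - 4 y$)
$m{\left(a \right)} = 35$ ($m{\left(a \right)} = \left(22 + 1\right) + 12 = 23 + 12 = 35$)
$f{\left(-16,-8 \right)} m{\left(91 \right)} = \left(-4 - -64\right) 35 = \left(-4 + 64\right) 35 = 60 \cdot 35 = 2100$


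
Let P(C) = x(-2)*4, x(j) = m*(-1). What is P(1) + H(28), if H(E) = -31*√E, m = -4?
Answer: 16 - 62*√7 ≈ -148.04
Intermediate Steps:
x(j) = 4 (x(j) = -4*(-1) = 4)
P(C) = 16 (P(C) = 4*4 = 16)
P(1) + H(28) = 16 - 62*√7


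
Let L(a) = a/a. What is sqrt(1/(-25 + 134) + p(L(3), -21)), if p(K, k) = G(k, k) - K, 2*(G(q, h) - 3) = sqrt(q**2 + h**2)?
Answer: sqrt(95484 + 499002*sqrt(2))/218 ≈ 4.1059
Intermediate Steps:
L(a) = 1
G(q, h) = 3 + sqrt(h**2 + q**2)/2 (G(q, h) = 3 + sqrt(q**2 + h**2)/2 = 3 + sqrt(h**2 + q**2)/2)
p(K, k) = 3 - K + sqrt(2)*sqrt(k**2)/2 (p(K, k) = (3 + sqrt(k**2 + k**2)/2) - K = (3 + sqrt(2*k**2)/2) - K = (3 + (sqrt(2)*sqrt(k**2))/2) - K = (3 + sqrt(2)*sqrt(k**2)/2) - K = 3 - K + sqrt(2)*sqrt(k**2)/2)
sqrt(1/(-25 + 134) + p(L(3), -21)) = sqrt(1/(-25 + 134) + (3 - 1*1 + sqrt(2)*sqrt((-21)**2)/2)) = sqrt(1/109 + (3 - 1 + sqrt(2)*sqrt(441)/2)) = sqrt(1/109 + (3 - 1 + (1/2)*sqrt(2)*21)) = sqrt(1/109 + (3 - 1 + 21*sqrt(2)/2)) = sqrt(1/109 + (2 + 21*sqrt(2)/2)) = sqrt(219/109 + 21*sqrt(2)/2)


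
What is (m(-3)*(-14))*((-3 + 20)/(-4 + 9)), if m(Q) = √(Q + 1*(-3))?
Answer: -238*I*√6/5 ≈ -116.6*I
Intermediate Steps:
m(Q) = √(-3 + Q) (m(Q) = √(Q - 3) = √(-3 + Q))
(m(-3)*(-14))*((-3 + 20)/(-4 + 9)) = (√(-3 - 3)*(-14))*((-3 + 20)/(-4 + 9)) = (√(-6)*(-14))*(17/5) = ((I*√6)*(-14))*(17*(⅕)) = -14*I*√6*(17/5) = -238*I*√6/5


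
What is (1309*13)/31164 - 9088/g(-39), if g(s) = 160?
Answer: -1252213/22260 ≈ -56.254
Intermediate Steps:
(1309*13)/31164 - 9088/g(-39) = (1309*13)/31164 - 9088/160 = 17017*(1/31164) - 9088*1/160 = 2431/4452 - 284/5 = -1252213/22260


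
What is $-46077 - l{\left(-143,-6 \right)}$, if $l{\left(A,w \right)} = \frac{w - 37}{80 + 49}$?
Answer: $- \frac{138230}{3} \approx -46077.0$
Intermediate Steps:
$l{\left(A,w \right)} = - \frac{37}{129} + \frac{w}{129}$ ($l{\left(A,w \right)} = \frac{-37 + w}{129} = \left(-37 + w\right) \frac{1}{129} = - \frac{37}{129} + \frac{w}{129}$)
$-46077 - l{\left(-143,-6 \right)} = -46077 - \left(- \frac{37}{129} + \frac{1}{129} \left(-6\right)\right) = -46077 - \left(- \frac{37}{129} - \frac{2}{43}\right) = -46077 - - \frac{1}{3} = -46077 + \frac{1}{3} = - \frac{138230}{3}$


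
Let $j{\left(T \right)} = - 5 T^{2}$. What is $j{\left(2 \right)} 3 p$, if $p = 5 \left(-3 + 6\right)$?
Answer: $-900$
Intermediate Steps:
$p = 15$ ($p = 5 \cdot 3 = 15$)
$j{\left(2 \right)} 3 p = - 5 \cdot 2^{2} \cdot 3 \cdot 15 = \left(-5\right) 4 \cdot 3 \cdot 15 = \left(-20\right) 3 \cdot 15 = \left(-60\right) 15 = -900$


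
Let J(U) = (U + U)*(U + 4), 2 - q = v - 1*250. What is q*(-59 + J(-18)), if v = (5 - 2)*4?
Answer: 106800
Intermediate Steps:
v = 12 (v = 3*4 = 12)
q = 240 (q = 2 - (12 - 1*250) = 2 - (12 - 250) = 2 - 1*(-238) = 2 + 238 = 240)
J(U) = 2*U*(4 + U) (J(U) = (2*U)*(4 + U) = 2*U*(4 + U))
q*(-59 + J(-18)) = 240*(-59 + 2*(-18)*(4 - 18)) = 240*(-59 + 2*(-18)*(-14)) = 240*(-59 + 504) = 240*445 = 106800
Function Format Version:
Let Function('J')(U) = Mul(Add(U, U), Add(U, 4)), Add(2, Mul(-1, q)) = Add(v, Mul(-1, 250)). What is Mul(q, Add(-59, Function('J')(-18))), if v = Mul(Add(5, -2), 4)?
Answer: 106800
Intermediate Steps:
v = 12 (v = Mul(3, 4) = 12)
q = 240 (q = Add(2, Mul(-1, Add(12, Mul(-1, 250)))) = Add(2, Mul(-1, Add(12, -250))) = Add(2, Mul(-1, -238)) = Add(2, 238) = 240)
Function('J')(U) = Mul(2, U, Add(4, U)) (Function('J')(U) = Mul(Mul(2, U), Add(4, U)) = Mul(2, U, Add(4, U)))
Mul(q, Add(-59, Function('J')(-18))) = Mul(240, Add(-59, Mul(2, -18, Add(4, -18)))) = Mul(240, Add(-59, Mul(2, -18, -14))) = Mul(240, Add(-59, 504)) = Mul(240, 445) = 106800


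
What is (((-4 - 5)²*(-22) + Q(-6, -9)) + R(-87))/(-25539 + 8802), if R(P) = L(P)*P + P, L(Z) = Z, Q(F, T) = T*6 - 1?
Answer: -5645/16737 ≈ -0.33728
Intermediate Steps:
Q(F, T) = -1 + 6*T (Q(F, T) = 6*T - 1 = -1 + 6*T)
R(P) = P + P² (R(P) = P*P + P = P² + P = P + P²)
(((-4 - 5)²*(-22) + Q(-6, -9)) + R(-87))/(-25539 + 8802) = (((-4 - 5)²*(-22) + (-1 + 6*(-9))) - 87*(1 - 87))/(-25539 + 8802) = (((-9)²*(-22) + (-1 - 54)) - 87*(-86))/(-16737) = ((81*(-22) - 55) + 7482)*(-1/16737) = ((-1782 - 55) + 7482)*(-1/16737) = (-1837 + 7482)*(-1/16737) = 5645*(-1/16737) = -5645/16737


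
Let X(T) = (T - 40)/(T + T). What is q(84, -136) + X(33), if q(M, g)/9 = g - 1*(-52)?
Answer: -49903/66 ≈ -756.11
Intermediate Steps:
q(M, g) = 468 + 9*g (q(M, g) = 9*(g - 1*(-52)) = 9*(g + 52) = 9*(52 + g) = 468 + 9*g)
X(T) = (-40 + T)/(2*T) (X(T) = (-40 + T)/((2*T)) = (-40 + T)*(1/(2*T)) = (-40 + T)/(2*T))
q(84, -136) + X(33) = (468 + 9*(-136)) + (½)*(-40 + 33)/33 = (468 - 1224) + (½)*(1/33)*(-7) = -756 - 7/66 = -49903/66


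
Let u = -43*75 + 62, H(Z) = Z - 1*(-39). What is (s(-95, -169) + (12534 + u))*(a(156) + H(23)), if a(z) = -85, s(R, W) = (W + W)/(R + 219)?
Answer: -13359159/62 ≈ -2.1547e+5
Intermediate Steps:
s(R, W) = 2*W/(219 + R) (s(R, W) = (2*W)/(219 + R) = 2*W/(219 + R))
H(Z) = 39 + Z (H(Z) = Z + 39 = 39 + Z)
u = -3163 (u = -3225 + 62 = -3163)
(s(-95, -169) + (12534 + u))*(a(156) + H(23)) = (2*(-169)/(219 - 95) + (12534 - 3163))*(-85 + (39 + 23)) = (2*(-169)/124 + 9371)*(-85 + 62) = (2*(-169)*(1/124) + 9371)*(-23) = (-169/62 + 9371)*(-23) = (580833/62)*(-23) = -13359159/62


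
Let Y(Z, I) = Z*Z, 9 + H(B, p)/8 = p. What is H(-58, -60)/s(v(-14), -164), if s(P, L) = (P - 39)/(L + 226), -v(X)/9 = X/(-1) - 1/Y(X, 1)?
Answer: 2235968/10777 ≈ 207.48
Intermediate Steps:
H(B, p) = -72 + 8*p
Y(Z, I) = Z²
v(X) = 9*X + 9/X² (v(X) = -9*(X/(-1) - 1/(X²)) = -9*(X*(-1) - 1/X²) = -9*(-X - 1/X²) = 9*X + 9/X²)
s(P, L) = (-39 + P)/(226 + L)
H(-58, -60)/s(v(-14), -164) = (-72 + 8*(-60))/(((-39 + (9*(-14) + 9/(-14)²))/(226 - 164))) = (-72 - 480)/(((-39 + (-126 + 9*(1/196)))/62)) = -552*62/(-39 + (-126 + 9/196)) = -552*62/(-39 - 24687/196) = -552/((1/62)*(-32331/196)) = -552/(-32331/12152) = -552*(-12152/32331) = 2235968/10777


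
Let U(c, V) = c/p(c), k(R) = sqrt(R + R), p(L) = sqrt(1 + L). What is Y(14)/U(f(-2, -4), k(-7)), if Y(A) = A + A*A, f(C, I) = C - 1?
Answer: -70*I*sqrt(2) ≈ -98.995*I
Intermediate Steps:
f(C, I) = -1 + C
Y(A) = A + A**2
k(R) = sqrt(2)*sqrt(R) (k(R) = sqrt(2*R) = sqrt(2)*sqrt(R))
U(c, V) = c/sqrt(1 + c) (U(c, V) = c/(sqrt(1 + c)) = c/sqrt(1 + c))
Y(14)/U(f(-2, -4), k(-7)) = (14*(1 + 14))/(((-1 - 2)/sqrt(1 + (-1 - 2)))) = (14*15)/((-3/sqrt(1 - 3))) = 210/((-(-3)*I*sqrt(2)/2)) = 210/((3*I*sqrt(2)/2)) = 210*(-I*sqrt(2)/3) = -70*I*sqrt(2)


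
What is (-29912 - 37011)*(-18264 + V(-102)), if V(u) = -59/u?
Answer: 124668782087/102 ≈ 1.2222e+9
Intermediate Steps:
(-29912 - 37011)*(-18264 + V(-102)) = (-29912 - 37011)*(-18264 - 59/(-102)) = -66923*(-18264 - 59*(-1/102)) = -66923*(-18264 + 59/102) = -66923*(-1862869/102) = 124668782087/102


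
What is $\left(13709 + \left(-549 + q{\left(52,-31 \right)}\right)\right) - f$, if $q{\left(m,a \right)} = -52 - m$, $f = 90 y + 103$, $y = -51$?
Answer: $17543$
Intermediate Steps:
$f = -4487$ ($f = 90 \left(-51\right) + 103 = -4590 + 103 = -4487$)
$\left(13709 + \left(-549 + q{\left(52,-31 \right)}\right)\right) - f = \left(13709 - 653\right) - -4487 = \left(13709 - 653\right) + 4487 = 13056 + 4487 = 17543$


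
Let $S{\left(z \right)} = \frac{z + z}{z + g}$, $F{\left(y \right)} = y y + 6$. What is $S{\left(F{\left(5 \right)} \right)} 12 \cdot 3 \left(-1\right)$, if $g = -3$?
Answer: $- \frac{558}{7} \approx -79.714$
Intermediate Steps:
$F{\left(y \right)} = 6 + y^{2}$ ($F{\left(y \right)} = y^{2} + 6 = 6 + y^{2}$)
$S{\left(z \right)} = \frac{2 z}{-3 + z}$ ($S{\left(z \right)} = \frac{z + z}{z - 3} = \frac{2 z}{-3 + z}$)
$S{\left(F{\left(5 \right)} \right)} 12 \cdot 3 \left(-1\right) = \frac{2 \left(6 + 5^{2}\right)}{-3 + \left(6 + 5^{2}\right)} 12 \cdot 3 \left(-1\right) = \frac{2 \left(6 + 25\right)}{-3 + \left(6 + 25\right)} 12 \left(-3\right) = 2 \cdot 31 \frac{1}{-3 + 31} \cdot 12 \left(-3\right) = 2 \cdot 31 \cdot \frac{1}{28} \cdot 12 \left(-3\right) = \frac{31}{14} \cdot 12 \left(-3\right) = \frac{186}{7} \left(-3\right) = - \frac{558}{7}$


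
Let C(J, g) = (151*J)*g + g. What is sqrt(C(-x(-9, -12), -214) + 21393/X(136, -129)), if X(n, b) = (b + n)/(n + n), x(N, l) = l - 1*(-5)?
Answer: 2*sqrt(7409521)/7 ≈ 777.73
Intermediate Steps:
x(N, l) = 5 + l (x(N, l) = l + 5 = 5 + l)
X(n, b) = (b + n)/(2*n) (X(n, b) = (b + n)/((2*n)) = (b + n)*(1/(2*n)) = (b + n)/(2*n))
C(J, g) = g + 151*J*g (C(J, g) = 151*J*g + g = g + 151*J*g)
sqrt(C(-x(-9, -12), -214) + 21393/X(136, -129)) = sqrt(-214*(1 + 151*(-(5 - 12))) + 21393/(((1/2)*(-129 + 136)/136))) = sqrt(-214*(1 + 151*(-1*(-7))) + 21393/(((1/2)*(1/136)*7))) = sqrt(-214*(1 + 151*7) + 21393/(7/272)) = sqrt(-214*(1 + 1057) + 21393*(272/7)) = sqrt(-214*1058 + 5818896/7) = sqrt(-226412 + 5818896/7) = sqrt(4234012/7) = 2*sqrt(7409521)/7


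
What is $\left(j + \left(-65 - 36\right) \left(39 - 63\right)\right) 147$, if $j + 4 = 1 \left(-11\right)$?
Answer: $354123$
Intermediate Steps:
$j = -15$ ($j = -4 + 1 \left(-11\right) = -4 - 11 = -15$)
$\left(j + \left(-65 - 36\right) \left(39 - 63\right)\right) 147 = \left(-15 + \left(-65 - 36\right) \left(39 - 63\right)\right) 147 = \left(-15 - -2424\right) 147 = \left(-15 + 2424\right) 147 = 2409 \cdot 147 = 354123$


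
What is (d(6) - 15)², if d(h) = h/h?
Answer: 196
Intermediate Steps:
d(h) = 1
(d(6) - 15)² = (1 - 15)² = (-14)² = 196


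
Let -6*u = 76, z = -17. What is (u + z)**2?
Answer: 7921/9 ≈ 880.11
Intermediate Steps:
u = -38/3 (u = -1/6*76 = -38/3 ≈ -12.667)
(u + z)**2 = (-38/3 - 17)**2 = (-89/3)**2 = 7921/9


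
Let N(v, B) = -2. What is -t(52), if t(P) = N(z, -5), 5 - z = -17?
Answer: 2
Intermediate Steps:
z = 22 (z = 5 - 1*(-17) = 5 + 17 = 22)
t(P) = -2
-t(52) = -1*(-2) = 2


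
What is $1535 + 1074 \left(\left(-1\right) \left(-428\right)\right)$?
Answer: $461207$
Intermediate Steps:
$1535 + 1074 \left(\left(-1\right) \left(-428\right)\right) = 1535 + 1074 \cdot 428 = 1535 + 459672 = 461207$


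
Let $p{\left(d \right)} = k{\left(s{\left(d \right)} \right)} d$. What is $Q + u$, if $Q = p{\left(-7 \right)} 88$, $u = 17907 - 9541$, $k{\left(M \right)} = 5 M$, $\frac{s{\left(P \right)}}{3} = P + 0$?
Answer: $73046$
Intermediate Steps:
$s{\left(P \right)} = 3 P$ ($s{\left(P \right)} = 3 \left(P + 0\right) = 3 P$)
$p{\left(d \right)} = 15 d^{2}$ ($p{\left(d \right)} = 5 \cdot 3 d d = 15 d d = 15 d^{2}$)
$u = 8366$
$Q = 64680$ ($Q = 15 \left(-7\right)^{2} \cdot 88 = 15 \cdot 49 \cdot 88 = 735 \cdot 88 = 64680$)
$Q + u = 64680 + 8366 = 73046$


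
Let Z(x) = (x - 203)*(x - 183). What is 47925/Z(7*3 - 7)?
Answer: 1775/1183 ≈ 1.5004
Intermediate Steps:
Z(x) = (-203 + x)*(-183 + x)
47925/Z(7*3 - 7) = 47925/(37149 + (7*3 - 7)² - 386*(7*3 - 7)) = 47925/(37149 + (21 - 7)² - 386*(21 - 7)) = 47925/(37149 + 14² - 386*14) = 47925/(37149 + 196 - 5404) = 47925/31941 = 47925*(1/31941) = 1775/1183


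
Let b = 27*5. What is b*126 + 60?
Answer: 17070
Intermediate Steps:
b = 135
b*126 + 60 = 135*126 + 60 = 17010 + 60 = 17070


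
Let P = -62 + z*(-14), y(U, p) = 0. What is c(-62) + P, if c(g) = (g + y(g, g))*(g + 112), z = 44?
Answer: -3778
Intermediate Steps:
c(g) = g*(112 + g) (c(g) = (g + 0)*(g + 112) = g*(112 + g))
P = -678 (P = -62 + 44*(-14) = -62 - 616 = -678)
c(-62) + P = -62*(112 - 62) - 678 = -62*50 - 678 = -3100 - 678 = -3778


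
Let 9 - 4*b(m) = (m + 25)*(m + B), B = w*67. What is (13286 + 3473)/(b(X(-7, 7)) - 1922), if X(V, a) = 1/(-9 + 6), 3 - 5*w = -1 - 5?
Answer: -3016620/479051 ≈ -6.2971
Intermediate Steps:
w = 9/5 (w = 3/5 - (-1 - 5)/5 = 3/5 - 1/5*(-6) = 3/5 + 6/5 = 9/5 ≈ 1.8000)
B = 603/5 (B = (9/5)*67 = 603/5 ≈ 120.60)
X(V, a) = -1/3 (X(V, a) = 1/(-3) = -1/3)
b(m) = 9/4 - (25 + m)*(603/5 + m)/4 (b(m) = 9/4 - (m + 25)*(m + 603/5)/4 = 9/4 - (25 + m)*(603/5 + m)/4)
(13286 + 3473)/(b(X(-7, 7)) - 1922) = (13286 + 3473)/((-1503/2 - 182/5*(-1/3) - (-1/3)**2/4) - 1922) = 16759/((-1503/2 + 182/15 - 1/4*1/9) - 1922) = 16759/((-1503/2 + 182/15 - 1/36) - 1922) = 16759/(-133091/180 - 1922) = 16759/(-479051/180) = 16759*(-180/479051) = -3016620/479051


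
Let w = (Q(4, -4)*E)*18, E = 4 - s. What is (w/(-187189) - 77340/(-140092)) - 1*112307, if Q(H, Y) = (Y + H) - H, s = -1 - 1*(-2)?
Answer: -736272119546246/6555920347 ≈ -1.1231e+5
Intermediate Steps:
s = 1 (s = -1 + 2 = 1)
E = 3 (E = 4 - 1*1 = 4 - 1 = 3)
Q(H, Y) = Y (Q(H, Y) = (H + Y) - H = Y)
w = -216 (w = -4*3*18 = -12*18 = -216)
(w/(-187189) - 77340/(-140092)) - 1*112307 = (-216/(-187189) - 77340/(-140092)) - 1*112307 = (-216*(-1/187189) - 77340*(-1/140092)) - 112307 = (216/187189 + 19335/35023) - 112307 = 3626864283/6555920347 - 112307 = -736272119546246/6555920347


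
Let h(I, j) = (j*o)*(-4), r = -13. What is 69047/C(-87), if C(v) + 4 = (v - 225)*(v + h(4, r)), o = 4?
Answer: -69047/37756 ≈ -1.8288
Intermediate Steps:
h(I, j) = -16*j (h(I, j) = (j*4)*(-4) = (4*j)*(-4) = -16*j)
C(v) = -4 + (-225 + v)*(208 + v) (C(v) = -4 + (v - 225)*(v - 16*(-13)) = -4 + (-225 + v)*(v + 208) = -4 + (-225 + v)*(208 + v))
69047/C(-87) = 69047/(-46804 + (-87)**2 - 17*(-87)) = 69047/(-46804 + 7569 + 1479) = 69047/(-37756) = 69047*(-1/37756) = -69047/37756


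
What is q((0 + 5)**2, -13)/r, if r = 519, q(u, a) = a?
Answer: -13/519 ≈ -0.025048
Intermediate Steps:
q((0 + 5)**2, -13)/r = -13/519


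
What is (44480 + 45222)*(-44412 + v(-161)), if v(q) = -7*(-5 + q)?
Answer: -3879611500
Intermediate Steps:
v(q) = 35 - 7*q
(44480 + 45222)*(-44412 + v(-161)) = (44480 + 45222)*(-44412 + (35 - 7*(-161))) = 89702*(-44412 + (35 + 1127)) = 89702*(-44412 + 1162) = 89702*(-43250) = -3879611500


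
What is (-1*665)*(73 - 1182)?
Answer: 737485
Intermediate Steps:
(-1*665)*(73 - 1182) = -665*(-1109) = 737485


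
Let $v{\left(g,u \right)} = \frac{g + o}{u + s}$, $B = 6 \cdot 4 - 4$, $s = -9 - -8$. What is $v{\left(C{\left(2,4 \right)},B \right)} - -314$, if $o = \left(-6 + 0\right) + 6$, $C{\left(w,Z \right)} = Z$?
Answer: $\frac{5970}{19} \approx 314.21$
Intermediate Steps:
$s = -1$ ($s = -9 + 8 = -1$)
$o = 0$ ($o = -6 + 6 = 0$)
$B = 20$ ($B = 24 - 4 = 20$)
$v{\left(g,u \right)} = \frac{g}{-1 + u}$ ($v{\left(g,u \right)} = \frac{g + 0}{u - 1} = \frac{g}{-1 + u}$)
$v{\left(C{\left(2,4 \right)},B \right)} - -314 = \frac{4}{-1 + 20} - -314 = \frac{4}{19} + 314 = \frac{5970}{19}$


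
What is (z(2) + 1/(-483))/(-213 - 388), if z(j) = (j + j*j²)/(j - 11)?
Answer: 1613/870849 ≈ 0.0018522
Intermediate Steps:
z(j) = (j + j³)/(-11 + j)
(z(2) + 1/(-483))/(-213 - 388) = ((2 + 2³)/(-11 + 2) + 1/(-483))/(-213 - 388) = ((2 + 8)/(-9) - 1/483)/(-601) = (-⅑*10 - 1/483)*(-1/601) = (-10/9 - 1/483)*(-1/601) = -1613/1449*(-1/601) = 1613/870849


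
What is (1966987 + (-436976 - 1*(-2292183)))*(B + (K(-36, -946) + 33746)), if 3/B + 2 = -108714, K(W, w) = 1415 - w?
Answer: 7501836616434073/54358 ≈ 1.3801e+11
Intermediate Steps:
B = -3/108716 (B = 3/(-2 - 108714) = 3/(-108716) = 3*(-1/108716) = -3/108716 ≈ -2.7595e-5)
(1966987 + (-436976 - 1*(-2292183)))*(B + (K(-36, -946) + 33746)) = (1966987 + (-436976 - 1*(-2292183)))*(-3/108716 + ((1415 - 1*(-946)) + 33746)) = (1966987 + (-436976 + 2292183))*(-3/108716 + ((1415 + 946) + 33746)) = (1966987 + 1855207)*(-3/108716 + (2361 + 33746)) = 3822194*(-3/108716 + 36107) = 3822194*(3925408609/108716) = 7501836616434073/54358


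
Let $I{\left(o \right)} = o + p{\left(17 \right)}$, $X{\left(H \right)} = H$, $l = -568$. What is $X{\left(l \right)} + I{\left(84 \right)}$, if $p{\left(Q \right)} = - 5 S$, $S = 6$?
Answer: $-514$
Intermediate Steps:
$p{\left(Q \right)} = -30$ ($p{\left(Q \right)} = \left(-5\right) 6 = -30$)
$I{\left(o \right)} = -30 + o$ ($I{\left(o \right)} = o - 30 = -30 + o$)
$X{\left(l \right)} + I{\left(84 \right)} = -568 + \left(-30 + 84\right) = -568 + 54 = -514$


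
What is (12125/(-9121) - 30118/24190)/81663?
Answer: -94668338/3002979752395 ≈ -3.1525e-5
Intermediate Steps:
(12125/(-9121) - 30118/24190)/81663 = (12125*(-1/9121) - 30118*1/24190)*(1/81663) = (-12125/9121 - 15059/12095)*(1/81663) = -284005014/110318495*1/81663 = -94668338/3002979752395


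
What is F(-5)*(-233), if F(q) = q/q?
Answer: -233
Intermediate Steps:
F(q) = 1
F(-5)*(-233) = 1*(-233) = -233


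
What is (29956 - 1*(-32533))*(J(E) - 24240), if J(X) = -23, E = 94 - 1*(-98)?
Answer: -1516170607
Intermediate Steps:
E = 192 (E = 94 + 98 = 192)
(29956 - 1*(-32533))*(J(E) - 24240) = (29956 - 1*(-32533))*(-23 - 24240) = (29956 + 32533)*(-24263) = 62489*(-24263) = -1516170607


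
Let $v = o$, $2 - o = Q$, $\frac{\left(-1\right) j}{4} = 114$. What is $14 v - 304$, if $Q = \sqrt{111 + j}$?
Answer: $-276 - 14 i \sqrt{345} \approx -276.0 - 260.04 i$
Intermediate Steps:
$j = -456$ ($j = \left(-4\right) 114 = -456$)
$Q = i \sqrt{345}$ ($Q = \sqrt{111 - 456} = \sqrt{-345} = i \sqrt{345} \approx 18.574 i$)
$o = 2 - i \sqrt{345} \approx 2.0 - 18.574 i$
$v = 2 - i \sqrt{345} \approx 2.0 - 18.574 i$
$14 v - 304 = 14 \left(2 - i \sqrt{345}\right) - 304 = \left(28 - 14 i \sqrt{345}\right) - 304 = -276 - 14 i \sqrt{345}$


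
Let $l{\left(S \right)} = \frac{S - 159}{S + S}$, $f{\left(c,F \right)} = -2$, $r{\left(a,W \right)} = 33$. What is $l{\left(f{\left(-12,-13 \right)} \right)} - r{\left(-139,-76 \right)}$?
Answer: $\frac{29}{4} \approx 7.25$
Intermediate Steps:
$l{\left(S \right)} = \frac{-159 + S}{2 S}$
$l{\left(f{\left(-12,-13 \right)} \right)} - r{\left(-139,-76 \right)} = \frac{-159 - 2}{2 \left(-2\right)} - 33 = \frac{1}{2} \left(- \frac{1}{2}\right) \left(-161\right) - 33 = \frac{161}{4} - 33 = \frac{29}{4}$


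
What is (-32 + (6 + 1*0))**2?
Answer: 676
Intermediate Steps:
(-32 + (6 + 1*0))**2 = (-32 + (6 + 0))**2 = (-32 + 6)**2 = (-26)**2 = 676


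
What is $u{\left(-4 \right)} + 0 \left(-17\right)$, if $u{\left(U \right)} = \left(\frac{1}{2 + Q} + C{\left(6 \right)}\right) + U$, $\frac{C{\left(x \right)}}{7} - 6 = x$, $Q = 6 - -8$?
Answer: $\frac{1281}{16} \approx 80.063$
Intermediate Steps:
$Q = 14$ ($Q = 6 + 8 = 14$)
$C{\left(x \right)} = 42 + 7 x$
$u{\left(U \right)} = \frac{1345}{16} + U$ ($u{\left(U \right)} = \left(\frac{1}{2 + 14} + \left(42 + 7 \cdot 6\right)\right) + U = \left(\frac{1}{16} + \left(42 + 42\right)\right) + U = \left(\frac{1}{16} + 84\right) + U = \frac{1345}{16} + U$)
$u{\left(-4 \right)} + 0 \left(-17\right) = \left(\frac{1345}{16} - 4\right) + 0 \left(-17\right) = \frac{1281}{16} + 0 = \frac{1281}{16}$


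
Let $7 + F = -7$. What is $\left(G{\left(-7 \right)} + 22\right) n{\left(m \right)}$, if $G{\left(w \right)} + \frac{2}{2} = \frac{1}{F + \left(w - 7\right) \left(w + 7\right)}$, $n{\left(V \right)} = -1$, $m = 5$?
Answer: $- \frac{293}{14} \approx -20.929$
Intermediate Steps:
$F = -14$ ($F = -7 - 7 = -14$)
$G{\left(w \right)} = -1 + \frac{1}{-14 + \left(-7 + w\right) \left(7 + w\right)}$ ($G{\left(w \right)} = -1 + \frac{1}{-14 + \left(w - 7\right) \left(w + 7\right)} = -1 + \frac{1}{-14 + \left(-7 + w\right) \left(7 + w\right)}$)
$\left(G{\left(-7 \right)} + 22\right) n{\left(m \right)} = \left(\frac{64 - \left(-7\right)^{2}}{-63 + \left(-7\right)^{2}} + 22\right) \left(-1\right) = \left(\frac{64 - 49}{-63 + 49} + 22\right) \left(-1\right) = \left(\frac{64 - 49}{-14} + 22\right) \left(-1\right) = \left(\left(- \frac{1}{14}\right) 15 + 22\right) \left(-1\right) = \left(- \frac{15}{14} + 22\right) \left(-1\right) = \frac{293}{14} \left(-1\right) = - \frac{293}{14}$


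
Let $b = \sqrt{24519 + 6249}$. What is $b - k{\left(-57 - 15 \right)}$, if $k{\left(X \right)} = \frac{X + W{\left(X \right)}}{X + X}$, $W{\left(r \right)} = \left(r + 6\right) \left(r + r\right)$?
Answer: $\frac{131}{2} + 4 \sqrt{1923} \approx 240.91$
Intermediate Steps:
$W{\left(r \right)} = 2 r \left(6 + r\right)$ ($W{\left(r \right)} = \left(6 + r\right) 2 r = 2 r \left(6 + r\right)$)
$b = 4 \sqrt{1923}$ ($b = \sqrt{30768} = 4 \sqrt{1923} \approx 175.41$)
$k{\left(X \right)} = \frac{X + 2 X \left(6 + X\right)}{2 X}$ ($k{\left(X \right)} = \frac{X + 2 X \left(6 + X\right)}{X + X} = \frac{X + 2 X \left(6 + X\right)}{2 X}$)
$b - k{\left(-57 - 15 \right)} = 4 \sqrt{1923} - \left(\frac{13}{2} - 72\right) = 4 \sqrt{1923} - - \frac{131}{2} = 4 \sqrt{1923} + \frac{131}{2} = \frac{131}{2} + 4 \sqrt{1923}$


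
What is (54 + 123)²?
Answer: 31329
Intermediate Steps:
(54 + 123)² = 177² = 31329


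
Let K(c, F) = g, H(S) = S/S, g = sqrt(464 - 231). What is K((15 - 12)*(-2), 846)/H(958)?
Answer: sqrt(233) ≈ 15.264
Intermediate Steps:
g = sqrt(233) ≈ 15.264
H(S) = 1
K(c, F) = sqrt(233)
K((15 - 12)*(-2), 846)/H(958) = sqrt(233)/1 = sqrt(233)*1 = sqrt(233)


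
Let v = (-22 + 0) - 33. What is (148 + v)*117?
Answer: 10881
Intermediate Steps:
v = -55 (v = -22 - 33 = -55)
(148 + v)*117 = (148 - 55)*117 = 93*117 = 10881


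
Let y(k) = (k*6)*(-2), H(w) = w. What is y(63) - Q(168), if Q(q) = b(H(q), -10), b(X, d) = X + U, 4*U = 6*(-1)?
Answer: -1845/2 ≈ -922.50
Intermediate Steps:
U = -3/2 (U = (6*(-1))/4 = (¼)*(-6) = -3/2 ≈ -1.5000)
y(k) = -12*k (y(k) = (6*k)*(-2) = -12*k)
b(X, d) = -3/2 + X (b(X, d) = X - 3/2 = -3/2 + X)
Q(q) = -3/2 + q
y(63) - Q(168) = -12*63 - (-3/2 + 168) = -756 - 1*333/2 = -756 - 333/2 = -1845/2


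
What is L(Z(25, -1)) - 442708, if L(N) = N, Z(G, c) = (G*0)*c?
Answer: -442708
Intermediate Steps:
Z(G, c) = 0 (Z(G, c) = 0*c = 0)
L(Z(25, -1)) - 442708 = 0 - 442708 = -442708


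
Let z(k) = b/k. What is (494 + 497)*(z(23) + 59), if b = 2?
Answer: 1346769/23 ≈ 58555.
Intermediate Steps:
z(k) = 2/k
(494 + 497)*(z(23) + 59) = (494 + 497)*(2/23 + 59) = 991*(2*(1/23) + 59) = 991*(2/23 + 59) = 991*(1359/23) = 1346769/23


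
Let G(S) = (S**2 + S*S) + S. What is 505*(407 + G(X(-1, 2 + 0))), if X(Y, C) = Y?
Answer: 206040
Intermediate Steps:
G(S) = S + 2*S**2 (G(S) = (S**2 + S**2) + S = 2*S**2 + S = S + 2*S**2)
505*(407 + G(X(-1, 2 + 0))) = 505*(407 - (1 + 2*(-1))) = 505*(407 - (1 - 2)) = 505*(407 - 1*(-1)) = 505*(407 + 1) = 505*408 = 206040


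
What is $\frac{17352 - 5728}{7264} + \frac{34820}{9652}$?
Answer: $\frac{11410229}{2191004} \approx 5.2078$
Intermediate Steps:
$\frac{17352 - 5728}{7264} + \frac{34820}{9652} = \left(17352 - 5728\right) \frac{1}{7264} + 34820 \cdot \frac{1}{9652} = 11624 \cdot \frac{1}{7264} + \frac{8705}{2413} = \frac{1453}{908} + \frac{8705}{2413} = \frac{11410229}{2191004}$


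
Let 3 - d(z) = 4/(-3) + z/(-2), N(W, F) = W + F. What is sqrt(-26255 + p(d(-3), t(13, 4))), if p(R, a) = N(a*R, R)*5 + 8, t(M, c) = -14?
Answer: I*sqrt(951522)/6 ≈ 162.58*I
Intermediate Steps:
N(W, F) = F + W
d(z) = 13/3 + z/2 (d(z) = 3 - (4/(-3) + z/(-2)) = 3 - (4*(-1/3) + z*(-1/2)) = 3 - (-4/3 - z/2) = 3 + (4/3 + z/2) = 13/3 + z/2)
p(R, a) = 8 + 5*R + 5*R*a (p(R, a) = (R + a*R)*5 + 8 = (R + R*a)*5 + 8 = (5*R + 5*R*a) + 8 = 8 + 5*R + 5*R*a)
sqrt(-26255 + p(d(-3), t(13, 4))) = sqrt(-26255 + (8 + 5*(13/3 + (1/2)*(-3)) + 5*(13/3 + (1/2)*(-3))*(-14))) = sqrt(-26255 + (8 + 5*(13/3 - 3/2) + 5*(13/3 - 3/2)*(-14))) = sqrt(-26255 + (8 + 5*(17/6) + 5*(17/6)*(-14))) = sqrt(-26255 + (8 + 85/6 - 595/3)) = sqrt(-26255 - 1057/6) = sqrt(-158587/6) = I*sqrt(951522)/6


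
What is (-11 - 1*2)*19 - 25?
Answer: -272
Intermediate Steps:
(-11 - 1*2)*19 - 25 = (-11 - 2)*19 - 25 = -13*19 - 25 = -247 - 25 = -272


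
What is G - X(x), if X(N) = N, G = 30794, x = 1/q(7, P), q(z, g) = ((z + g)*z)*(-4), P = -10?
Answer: 2586695/84 ≈ 30794.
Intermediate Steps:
q(z, g) = -4*z*(g + z) (q(z, g) = ((g + z)*z)*(-4) = (z*(g + z))*(-4) = -4*z*(g + z))
x = 1/84 (x = 1/(-4*7*(-10 + 7)) = 1/(-4*7*(-3)) = 1/84 ≈ 0.011905)
G - X(x) = 30794 - 1*1/84 = 30794 - 1/84 = 2586695/84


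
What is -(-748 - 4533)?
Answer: 5281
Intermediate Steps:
-(-748 - 4533) = -1*(-5281) = 5281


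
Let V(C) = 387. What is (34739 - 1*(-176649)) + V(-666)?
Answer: 211775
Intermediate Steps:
(34739 - 1*(-176649)) + V(-666) = (34739 - 1*(-176649)) + 387 = (34739 + 176649) + 387 = 211388 + 387 = 211775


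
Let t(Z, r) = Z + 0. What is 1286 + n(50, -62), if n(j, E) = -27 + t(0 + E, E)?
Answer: 1197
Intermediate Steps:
t(Z, r) = Z
n(j, E) = -27 + E (n(j, E) = -27 + (0 + E) = -27 + E)
1286 + n(50, -62) = 1286 + (-27 - 62) = 1286 - 89 = 1197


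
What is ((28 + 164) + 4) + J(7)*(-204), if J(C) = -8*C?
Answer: 11620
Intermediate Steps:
((28 + 164) + 4) + J(7)*(-204) = ((28 + 164) + 4) - 8*7*(-204) = (192 + 4) - 56*(-204) = 196 + 11424 = 11620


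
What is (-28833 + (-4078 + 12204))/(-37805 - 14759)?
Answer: 20707/52564 ≈ 0.39394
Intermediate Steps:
(-28833 + (-4078 + 12204))/(-37805 - 14759) = (-28833 + 8126)/(-52564) = -20707*(-1/52564) = 20707/52564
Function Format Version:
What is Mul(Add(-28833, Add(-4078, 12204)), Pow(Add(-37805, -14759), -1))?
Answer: Rational(20707, 52564) ≈ 0.39394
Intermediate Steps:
Mul(Add(-28833, Add(-4078, 12204)), Pow(Add(-37805, -14759), -1)) = Mul(Add(-28833, 8126), Pow(-52564, -1)) = Mul(-20707, Rational(-1, 52564)) = Rational(20707, 52564)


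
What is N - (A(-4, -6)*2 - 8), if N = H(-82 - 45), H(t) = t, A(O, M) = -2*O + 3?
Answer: -141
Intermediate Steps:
A(O, M) = 3 - 2*O
N = -127 (N = -82 - 45 = -127)
N - (A(-4, -6)*2 - 8) = -127 - ((3 - 2*(-4))*2 - 8) = -127 - ((3 + 8)*2 - 8) = -127 - (11*2 - 8) = -127 - (22 - 8) = -127 - 1*14 = -127 - 14 = -141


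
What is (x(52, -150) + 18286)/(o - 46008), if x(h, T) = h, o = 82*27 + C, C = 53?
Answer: -18338/43741 ≈ -0.41924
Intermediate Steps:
o = 2267 (o = 82*27 + 53 = 2214 + 53 = 2267)
(x(52, -150) + 18286)/(o - 46008) = (52 + 18286)/(2267 - 46008) = 18338/(-43741) = 18338*(-1/43741) = -18338/43741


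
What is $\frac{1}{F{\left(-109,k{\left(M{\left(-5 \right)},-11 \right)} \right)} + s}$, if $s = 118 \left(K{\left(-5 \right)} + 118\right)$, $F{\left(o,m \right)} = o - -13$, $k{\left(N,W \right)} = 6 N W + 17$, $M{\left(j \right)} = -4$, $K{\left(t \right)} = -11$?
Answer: $\frac{1}{12530} \approx 7.9808 \cdot 10^{-5}$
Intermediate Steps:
$k{\left(N,W \right)} = 17 + 6 N W$ ($k{\left(N,W \right)} = 6 N W + 17 = 17 + 6 N W$)
$F{\left(o,m \right)} = 13 + o$ ($F{\left(o,m \right)} = o + 13 = 13 + o$)
$s = 12626$ ($s = 118 \left(-11 + 118\right) = 118 \cdot 107 = 12626$)
$\frac{1}{F{\left(-109,k{\left(M{\left(-5 \right)},-11 \right)} \right)} + s} = \frac{1}{\left(13 - 109\right) + 12626} = \frac{1}{-96 + 12626} = \frac{1}{12530}$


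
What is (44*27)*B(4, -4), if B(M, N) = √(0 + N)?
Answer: 2376*I ≈ 2376.0*I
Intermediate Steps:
B(M, N) = √N
(44*27)*B(4, -4) = (44*27)*√(-4) = 1188*(2*I) = 2376*I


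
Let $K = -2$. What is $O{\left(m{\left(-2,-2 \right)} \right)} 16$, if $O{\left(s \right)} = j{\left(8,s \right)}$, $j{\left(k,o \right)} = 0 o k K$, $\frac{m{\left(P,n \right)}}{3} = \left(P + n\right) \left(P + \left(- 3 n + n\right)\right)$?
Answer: $0$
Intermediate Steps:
$m{\left(P,n \right)} = 3 \left(P + n\right) \left(P - 2 n\right)$ ($m{\left(P,n \right)} = 3 \left(P + n\right) \left(P + \left(- 3 n + n\right)\right) = 3 \left(P + n\right) \left(P - 2 n\right)$)
$j{\left(k,o \right)} = 0$ ($j{\left(k,o \right)} = 0 o k \left(-2\right) = 0 k \left(-2\right) = 0 \left(-2\right) = 0$)
$O{\left(s \right)} = 0$
$O{\left(m{\left(-2,-2 \right)} \right)} 16 = 0 \cdot 16 = 0$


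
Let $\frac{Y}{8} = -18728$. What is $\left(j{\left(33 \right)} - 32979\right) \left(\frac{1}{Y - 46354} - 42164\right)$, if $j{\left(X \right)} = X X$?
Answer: $\frac{131891446382385}{98089} \approx 1.3446 \cdot 10^{9}$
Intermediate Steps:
$Y = -149824$ ($Y = 8 \left(-18728\right) = -149824$)
$j{\left(X \right)} = X^{2}$
$\left(j{\left(33 \right)} - 32979\right) \left(\frac{1}{Y - 46354} - 42164\right) = \left(33^{2} - 32979\right) \left(\frac{1}{-149824 - 46354} - 42164\right) = \left(1089 - 32979\right) \left(\frac{1}{-196178} - 42164\right) = - 31890 \left(- \frac{1}{196178} - 42164\right) = \left(-31890\right) \left(- \frac{8271649193}{196178}\right) = \frac{131891446382385}{98089}$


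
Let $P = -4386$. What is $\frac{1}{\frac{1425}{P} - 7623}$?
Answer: $- \frac{1462}{11145301} \approx -0.00013118$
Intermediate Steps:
$\frac{1}{\frac{1425}{P} - 7623} = \frac{1}{\frac{1425}{-4386} - 7623} = \frac{1}{1425 \left(- \frac{1}{4386}\right) - 7623} = \frac{1}{- \frac{475}{1462} - 7623} = \frac{1}{- \frac{11145301}{1462}} = - \frac{1462}{11145301}$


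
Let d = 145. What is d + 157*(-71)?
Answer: -11002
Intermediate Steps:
d + 157*(-71) = 145 + 157*(-71) = 145 - 11147 = -11002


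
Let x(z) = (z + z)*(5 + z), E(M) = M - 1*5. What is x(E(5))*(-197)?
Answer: 0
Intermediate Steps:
E(M) = -5 + M (E(M) = M - 5 = -5 + M)
x(z) = 2*z*(5 + z) (x(z) = (2*z)*(5 + z) = 2*z*(5 + z))
x(E(5))*(-197) = (2*(-5 + 5)*(5 + (-5 + 5)))*(-197) = (2*0*(5 + 0))*(-197) = (2*0*5)*(-197) = 0*(-197) = 0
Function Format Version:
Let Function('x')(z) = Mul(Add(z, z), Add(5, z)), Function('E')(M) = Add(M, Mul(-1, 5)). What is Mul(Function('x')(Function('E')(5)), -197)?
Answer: 0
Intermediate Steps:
Function('E')(M) = Add(-5, M) (Function('E')(M) = Add(M, -5) = Add(-5, M))
Function('x')(z) = Mul(2, z, Add(5, z)) (Function('x')(z) = Mul(Mul(2, z), Add(5, z)) = Mul(2, z, Add(5, z)))
Mul(Function('x')(Function('E')(5)), -197) = Mul(Mul(2, Add(-5, 5), Add(5, Add(-5, 5))), -197) = Mul(Mul(2, 0, Add(5, 0)), -197) = Mul(Mul(2, 0, 5), -197) = Mul(0, -197) = 0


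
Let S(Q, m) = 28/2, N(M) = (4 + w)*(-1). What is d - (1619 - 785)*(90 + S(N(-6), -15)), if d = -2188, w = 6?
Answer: -88924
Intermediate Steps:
N(M) = -10 (N(M) = (4 + 6)*(-1) = 10*(-1) = -10)
S(Q, m) = 14 (S(Q, m) = 28*(½) = 14)
d - (1619 - 785)*(90 + S(N(-6), -15)) = -2188 - (1619 - 785)*(90 + 14) = -2188 - 834*104 = -2188 - 1*86736 = -2188 - 86736 = -88924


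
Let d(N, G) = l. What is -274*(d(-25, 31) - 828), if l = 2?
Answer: 226324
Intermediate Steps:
d(N, G) = 2
-274*(d(-25, 31) - 828) = -274*(2 - 828) = -274*(-826) = 226324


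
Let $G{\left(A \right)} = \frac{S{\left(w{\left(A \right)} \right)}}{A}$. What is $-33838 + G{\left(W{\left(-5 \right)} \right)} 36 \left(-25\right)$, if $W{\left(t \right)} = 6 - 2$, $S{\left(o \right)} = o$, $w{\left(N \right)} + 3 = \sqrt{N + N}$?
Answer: $-33163 - 450 \sqrt{2} \approx -33799.0$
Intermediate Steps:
$w{\left(N \right)} = -3 + \sqrt{2} \sqrt{N}$ ($w{\left(N \right)} = -3 + \sqrt{N + N} = -3 + \sqrt{2 N} = -3 + \sqrt{2} \sqrt{N}$)
$W{\left(t \right)} = 4$
$G{\left(A \right)} = \frac{-3 + \sqrt{2} \sqrt{A}}{A}$
$-33838 + G{\left(W{\left(-5 \right)} \right)} 36 \left(-25\right) = -33838 + \frac{-3 + \sqrt{2} \sqrt{4}}{4} \cdot 36 \left(-25\right) = -33838 + \frac{-3 + \sqrt{2} \cdot 2}{4} \cdot 36 \left(-25\right) = -33838 + \frac{-3 + 2 \sqrt{2}}{4} \cdot 36 \left(-25\right) = -33838 + \left(- \frac{3}{4} + \frac{\sqrt{2}}{2}\right) 36 \left(-25\right) = -33838 + \left(-27 + 18 \sqrt{2}\right) \left(-25\right) = -33838 + \left(675 - 450 \sqrt{2}\right) = -33163 - 450 \sqrt{2}$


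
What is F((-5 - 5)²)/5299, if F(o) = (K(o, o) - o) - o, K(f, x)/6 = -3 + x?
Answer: 382/5299 ≈ 0.072089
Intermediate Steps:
K(f, x) = -18 + 6*x (K(f, x) = 6*(-3 + x) = -18 + 6*x)
F(o) = -18 + 4*o (F(o) = ((-18 + 6*o) - o) - o = (-18 + 5*o) - o = -18 + 4*o)
F((-5 - 5)²)/5299 = (-18 + 4*(-5 - 5)²)/5299 = (-18 + 4*(-10)²)*(1/5299) = (-18 + 4*100)*(1/5299) = (-18 + 400)*(1/5299) = 382*(1/5299) = 382/5299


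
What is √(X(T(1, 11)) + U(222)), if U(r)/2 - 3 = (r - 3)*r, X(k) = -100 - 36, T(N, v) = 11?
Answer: √97106 ≈ 311.62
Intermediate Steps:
X(k) = -136
U(r) = 6 + 2*r*(-3 + r) (U(r) = 6 + 2*((r - 3)*r) = 6 + 2*((-3 + r)*r) = 6 + 2*(r*(-3 + r)) = 6 + 2*r*(-3 + r))
√(X(T(1, 11)) + U(222)) = √(-136 + (6 - 6*222 + 2*222²)) = √(-136 + (6 - 1332 + 2*49284)) = √(-136 + (6 - 1332 + 98568)) = √(-136 + 97242) = √97106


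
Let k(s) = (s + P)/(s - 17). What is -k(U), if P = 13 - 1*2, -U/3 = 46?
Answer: -127/155 ≈ -0.81936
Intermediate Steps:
U = -138 (U = -3*46 = -138)
P = 11 (P = 13 - 2 = 11)
k(s) = (11 + s)/(-17 + s) (k(s) = (s + 11)/(s - 17) = (11 + s)/(-17 + s))
-k(U) = -(11 - 138)/(-17 - 138) = -(-127)/(-155) = -(-1)*(-127)/155 = -1*127/155 = -127/155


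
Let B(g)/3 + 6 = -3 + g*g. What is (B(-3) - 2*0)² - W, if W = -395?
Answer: 395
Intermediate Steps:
B(g) = -27 + 3*g² (B(g) = -18 + 3*(-3 + g*g) = -18 + 3*(-3 + g²) = -18 + (-9 + 3*g²) = -27 + 3*g²)
(B(-3) - 2*0)² - W = ((-27 + 3*(-3)²) - 2*0)² - 1*(-395) = ((-27 + 3*9) + 0)² + 395 = ((-27 + 27) + 0)² + 395 = (0 + 0)² + 395 = 0² + 395 = 0 + 395 = 395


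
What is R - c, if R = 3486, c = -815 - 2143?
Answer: 6444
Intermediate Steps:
c = -2958
R - c = 3486 - 1*(-2958) = 3486 + 2958 = 6444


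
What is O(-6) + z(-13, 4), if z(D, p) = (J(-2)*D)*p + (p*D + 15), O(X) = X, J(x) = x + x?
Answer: 165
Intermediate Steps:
J(x) = 2*x
z(D, p) = 15 - 3*D*p (z(D, p) = ((2*(-2))*D)*p + (p*D + 15) = (-4*D)*p + (D*p + 15) = -4*D*p + (15 + D*p) = 15 - 3*D*p)
O(-6) + z(-13, 4) = -6 + (15 - 3*(-13)*4) = -6 + (15 + 156) = -6 + 171 = 165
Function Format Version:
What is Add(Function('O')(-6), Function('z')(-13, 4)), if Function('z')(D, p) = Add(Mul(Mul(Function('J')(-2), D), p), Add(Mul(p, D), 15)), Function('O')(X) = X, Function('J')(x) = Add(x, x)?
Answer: 165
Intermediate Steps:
Function('J')(x) = Mul(2, x)
Function('z')(D, p) = Add(15, Mul(-3, D, p)) (Function('z')(D, p) = Add(Mul(Mul(Mul(2, -2), D), p), Add(Mul(p, D), 15)) = Add(Mul(Mul(-4, D), p), Add(Mul(D, p), 15)) = Add(Mul(-4, D, p), Add(15, Mul(D, p))) = Add(15, Mul(-3, D, p)))
Add(Function('O')(-6), Function('z')(-13, 4)) = Add(-6, Add(15, Mul(-3, -13, 4))) = Add(-6, Add(15, 156)) = Add(-6, 171) = 165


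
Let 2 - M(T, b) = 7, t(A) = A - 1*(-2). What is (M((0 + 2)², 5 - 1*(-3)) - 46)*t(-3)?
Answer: 51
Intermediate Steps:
t(A) = 2 + A (t(A) = A + 2 = 2 + A)
M(T, b) = -5 (M(T, b) = 2 - 1*7 = 2 - 7 = -5)
(M((0 + 2)², 5 - 1*(-3)) - 46)*t(-3) = (-5 - 46)*(2 - 3) = -51*(-1) = 51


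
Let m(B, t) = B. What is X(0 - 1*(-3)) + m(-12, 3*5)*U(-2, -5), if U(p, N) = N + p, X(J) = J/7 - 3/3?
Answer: 584/7 ≈ 83.429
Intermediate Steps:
X(J) = -1 + J/7 (X(J) = J*(⅐) - 3*⅓ = J/7 - 1 = -1 + J/7)
X(0 - 1*(-3)) + m(-12, 3*5)*U(-2, -5) = (-1 + (0 - 1*(-3))/7) - 12*(-5 - 2) = (-1 + (0 + 3)/7) - 12*(-7) = (-1 + (⅐)*3) + 84 = (-1 + 3/7) + 84 = -4/7 + 84 = 584/7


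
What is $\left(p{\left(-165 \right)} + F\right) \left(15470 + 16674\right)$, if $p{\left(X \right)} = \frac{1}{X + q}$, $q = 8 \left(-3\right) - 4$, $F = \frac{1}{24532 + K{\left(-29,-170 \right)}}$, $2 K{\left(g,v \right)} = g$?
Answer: $- \frac{223396208}{1351965} \approx -165.24$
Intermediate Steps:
$K{\left(g,v \right)} = \frac{g}{2}$
$F = \frac{2}{49035}$ ($F = \frac{1}{24532 + \frac{1}{2} \left(-29\right)} = \frac{1}{24532 - \frac{29}{2}} = \frac{1}{\frac{49035}{2}} = \frac{2}{49035} \approx 4.0787 \cdot 10^{-5}$)
$q = -28$ ($q = -24 - 4 = -28$)
$p{\left(X \right)} = \frac{1}{-28 + X}$ ($p{\left(X \right)} = \frac{1}{X - 28} = \frac{1}{-28 + X}$)
$\left(p{\left(-165 \right)} + F\right) \left(15470 + 16674\right) = \left(\frac{1}{-28 - 165} + \frac{2}{49035}\right) \left(15470 + 16674\right) = \left(\frac{1}{-193} + \frac{2}{49035}\right) 32144 = \left(- \frac{1}{193} + \frac{2}{49035}\right) 32144 = \left(- \frac{48649}{9463755}\right) 32144 = - \frac{223396208}{1351965}$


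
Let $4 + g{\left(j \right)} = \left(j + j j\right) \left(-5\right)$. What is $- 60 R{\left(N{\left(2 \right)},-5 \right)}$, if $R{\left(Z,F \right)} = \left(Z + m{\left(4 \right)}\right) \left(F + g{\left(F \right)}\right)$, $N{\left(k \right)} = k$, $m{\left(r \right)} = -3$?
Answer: $-6540$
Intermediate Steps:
$g{\left(j \right)} = -4 - 5 j - 5 j^{2}$ ($g{\left(j \right)} = -4 + \left(j + j j\right) \left(-5\right) = -4 + \left(j + j^{2}\right) \left(-5\right) = -4 - \left(5 j + 5 j^{2}\right) = -4 - 5 j - 5 j^{2}$)
$R{\left(Z,F \right)} = \left(-3 + Z\right) \left(-4 - 5 F^{2} - 4 F\right)$ ($R{\left(Z,F \right)} = \left(Z - 3\right) \left(F - \left(4 + 5 F + 5 F^{2}\right)\right) = \left(-3 + Z\right) \left(-4 - 5 F^{2} - 4 F\right)$)
$- 60 R{\left(N{\left(2 \right)},-5 \right)} = - 60 \left(12 + 12 \left(-5\right) + 15 \left(-5\right)^{2} - 10 - 2 \left(4 + 5 \left(-5\right) + 5 \left(-5\right)^{2}\right)\right) = - 60 \left(12 - 60 + 15 \cdot 25 - 10 - 2 \left(4 - 25 + 5 \cdot 25\right)\right) = - 60 \left(12 - 60 + 375 - 10 - 2 \left(4 - 25 + 125\right)\right) = - 60 \left(12 - 60 + 375 - 10 - 2 \cdot 104\right) = - 60 \left(12 - 60 + 375 - 10 - 208\right) = \left(-60\right) 109 = -6540$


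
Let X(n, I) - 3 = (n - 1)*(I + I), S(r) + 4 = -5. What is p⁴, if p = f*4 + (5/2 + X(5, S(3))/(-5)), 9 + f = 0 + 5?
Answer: 81/10000 ≈ 0.0081000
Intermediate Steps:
S(r) = -9 (S(r) = -4 - 5 = -9)
X(n, I) = 3 + 2*I*(-1 + n) (X(n, I) = 3 + (n - 1)*(I + I) = 3 + (-1 + n)*(2*I) = 3 + 2*I*(-1 + n))
f = -4 (f = -9 + (0 + 5) = -9 + 5 = -4)
p = 3/10 (p = -4*4 + (5/2 + (3 - 2*(-9) + 2*(-9)*5)/(-5)) = -16 + (5*(½) + (3 + 18 - 90)*(-⅕)) = -16 + (5/2 - 69*(-⅕)) = -16 + (5/2 + 69/5) = -16 + 163/10 = 3/10 ≈ 0.30000)
p⁴ = (3/10)⁴ = 81/10000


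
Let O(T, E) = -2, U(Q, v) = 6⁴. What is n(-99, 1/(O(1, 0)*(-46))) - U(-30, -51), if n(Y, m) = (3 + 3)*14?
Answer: -1212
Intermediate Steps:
U(Q, v) = 1296
n(Y, m) = 84 (n(Y, m) = 6*14 = 84)
n(-99, 1/(O(1, 0)*(-46))) - U(-30, -51) = 84 - 1*1296 = 84 - 1296 = -1212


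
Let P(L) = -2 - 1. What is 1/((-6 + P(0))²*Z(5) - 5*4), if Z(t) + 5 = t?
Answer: -1/20 ≈ -0.050000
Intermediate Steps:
P(L) = -3
Z(t) = -5 + t
1/((-6 + P(0))²*Z(5) - 5*4) = 1/((-6 - 3)²*(-5 + 5) - 5*4) = 1/((-9)²*0 - 20) = 1/(81*0 - 20) = 1/(0 - 20) = 1/(-20) = -1/20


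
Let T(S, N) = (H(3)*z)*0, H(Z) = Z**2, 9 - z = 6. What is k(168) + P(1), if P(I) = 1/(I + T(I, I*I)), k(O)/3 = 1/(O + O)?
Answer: 113/112 ≈ 1.0089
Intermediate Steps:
z = 3 (z = 9 - 1*6 = 9 - 6 = 3)
k(O) = 3/(2*O) (k(O) = 3/(O + O) = 3/((2*O)) = 3*(1/(2*O)) = 3/(2*O))
T(S, N) = 0 (T(S, N) = (3**2*3)*0 = (9*3)*0 = 27*0 = 0)
P(I) = 1/I (P(I) = 1/(I + 0) = 1/I)
k(168) + P(1) = (3/2)/168 + 1/1 = (3/2)*(1/168) + 1 = 1/112 + 1 = 113/112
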